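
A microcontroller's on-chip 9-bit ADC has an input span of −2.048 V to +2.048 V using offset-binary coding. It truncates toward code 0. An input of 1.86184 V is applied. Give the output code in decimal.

Full-scale span = 4.096 V; LSB = 4.096/2^9 = 8.000 mV.
(1.86184 − (−2.048)) / 0.008 = 488.730 LSBs.
⌊·⌋(488.730) = 488.

code 488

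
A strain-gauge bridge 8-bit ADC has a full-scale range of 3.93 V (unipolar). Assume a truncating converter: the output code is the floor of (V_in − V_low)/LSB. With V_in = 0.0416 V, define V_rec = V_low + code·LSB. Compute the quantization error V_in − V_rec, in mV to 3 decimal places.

10.897 mV

One LSB is 3.93 V / 256 = 15.352 mV.
Scaled input = 2.7098 LSBs, so code = 2.
V_rec = 0 + 2·0.0153516 = 0.030703125 V.
Difference: 0.0108969 V → 10.897 mV.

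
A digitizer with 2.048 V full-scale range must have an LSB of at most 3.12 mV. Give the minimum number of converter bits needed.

10 bits

Number of steps required ≥ 2.048 V / 3.12 mV = 656.41.
Need 2^N ≥ 656.41; 2^9 = 512, 2^10 = 1024.
Minimum N = 10.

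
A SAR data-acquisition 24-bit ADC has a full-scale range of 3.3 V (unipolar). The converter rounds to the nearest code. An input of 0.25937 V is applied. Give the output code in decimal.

code 1318638

Full-scale span = 3.3 V; LSB = 3.3/2^24 = 0.20 µV.
(0.25937 − 0) / 1.96695e-07 = 1318638.338 LSBs.
So the output code is 1318638.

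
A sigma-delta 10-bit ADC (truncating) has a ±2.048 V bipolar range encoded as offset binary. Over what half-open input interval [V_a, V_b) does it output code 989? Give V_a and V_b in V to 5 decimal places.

[1.90800 V, 1.91200 V)

LSB = 4.096/2^10 = 4.000 mV.
V_a = V_low + 989·LSB = 1.908 V; V_b = V_low + 990·LSB = 1.912 V.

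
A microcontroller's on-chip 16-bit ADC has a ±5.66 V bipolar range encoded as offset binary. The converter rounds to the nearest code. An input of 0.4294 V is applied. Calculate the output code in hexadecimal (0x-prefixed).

code 0x89B6 (decimal 35254)

With 65536 levels over 11.32 V, one step is 172.73 µV.
(0.4294 − (−5.66)) / 0.000172729 = 35253.968 LSBs.
Round → code 35254.
In hexadecimal (0x-prefixed): 0x89B6.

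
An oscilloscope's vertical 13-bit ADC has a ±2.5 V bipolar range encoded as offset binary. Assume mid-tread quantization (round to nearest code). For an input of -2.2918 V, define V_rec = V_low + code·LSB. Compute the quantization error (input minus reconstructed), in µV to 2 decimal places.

70.12 µV

Step size: 5 V ÷ 2^13 = 0.610 mV.
Scaled input = 341.1149 LSBs, so code = 341.
V_rec = (−2.5) + 341·0.000610352 = -2.2918701 V.
V_in − V_rec = 7.01172e-05 V = 70.12 µV.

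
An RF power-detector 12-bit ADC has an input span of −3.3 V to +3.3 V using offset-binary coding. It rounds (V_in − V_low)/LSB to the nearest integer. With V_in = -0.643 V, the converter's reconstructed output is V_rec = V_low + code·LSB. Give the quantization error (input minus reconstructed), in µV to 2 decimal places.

-80.08 µV

Step size: 6.6 V ÷ 2^12 = 1.611 mV.
(-0.643 − (−3.3))/0.00161133 = 1648.9503; round gives code 1649.
Code 1649 maps back to (−3.3) + 1649×0.00161133 V = -0.64291992 V.
V_in − V_rec = -8.00781e-05 V = -80.08 µV.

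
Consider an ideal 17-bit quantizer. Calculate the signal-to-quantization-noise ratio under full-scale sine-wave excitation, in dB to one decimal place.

SNR ≈ 6.02·N + 1.76 dB = 6.02·17 + 1.76 = 104.10 dB.

104.1 dB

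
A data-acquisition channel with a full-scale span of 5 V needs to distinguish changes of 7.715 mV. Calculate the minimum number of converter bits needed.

10 bits

Number of steps required ≥ 5 V / 7.715 mV = 648.09.
Need 2^N ≥ 648.09; 2^9 = 512, 2^10 = 1024.
Minimum N = 10.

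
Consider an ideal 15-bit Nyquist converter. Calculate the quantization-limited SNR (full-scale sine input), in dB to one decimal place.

92.1 dB

SNR ≈ 6.02·N + 1.76 dB = 6.02·15 + 1.76 = 92.06 dB.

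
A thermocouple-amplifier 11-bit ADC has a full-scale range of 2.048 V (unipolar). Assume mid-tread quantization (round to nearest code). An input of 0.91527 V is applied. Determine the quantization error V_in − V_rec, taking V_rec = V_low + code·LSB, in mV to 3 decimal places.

LSB = 2.048/2^11 = 1.000 mV.
Scaled input = 915.2700 LSBs, so code = 915.
V_rec = 0 + 915·0.001 = 0.915 V.
V_in − V_rec = 0.00027 V = 0.270 mV.

0.270 mV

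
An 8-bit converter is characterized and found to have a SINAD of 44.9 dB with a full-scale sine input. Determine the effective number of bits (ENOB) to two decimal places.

7.17 bits

ENOB = (SINAD − 1.76) / 6.02 = (44.9 − 1.76)/6.02 = 7.166.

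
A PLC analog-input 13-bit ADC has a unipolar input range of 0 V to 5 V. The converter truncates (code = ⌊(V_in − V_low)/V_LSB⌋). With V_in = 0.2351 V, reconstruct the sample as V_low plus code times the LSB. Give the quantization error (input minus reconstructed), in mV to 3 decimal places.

0.115 mV

Step size: 5 V ÷ 2^13 = 0.610 mV.
Scaled input = 385.1878 LSBs, so code = 385.
Reconstructed: 0.23498535 V.
V_in − V_rec = 0.000114648 V = 0.115 mV.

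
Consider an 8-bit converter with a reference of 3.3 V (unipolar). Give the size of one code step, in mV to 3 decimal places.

12.891 mV

Full-scale span = 3.3 V.
LSB = 3.3 / 2^8 = 3.3 / 256 = 0.0128906 V = 12.891 mV.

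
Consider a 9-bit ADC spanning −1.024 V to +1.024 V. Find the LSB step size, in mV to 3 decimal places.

4.000 mV

Full-scale span = 2.048 V.
LSB = 2.048 / 2^9 = 2.048 / 512 = 0.004 V = 4.000 mV.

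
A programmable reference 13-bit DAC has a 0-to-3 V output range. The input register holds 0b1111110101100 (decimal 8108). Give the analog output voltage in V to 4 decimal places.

2.9692 V

LSB = 3 V / 2^13 = 366.21 µV.
Code 0b1111110101100 = 8108 decimal.
V_out = 0 + 8108 × 0.000366211 V = 2.96924 V.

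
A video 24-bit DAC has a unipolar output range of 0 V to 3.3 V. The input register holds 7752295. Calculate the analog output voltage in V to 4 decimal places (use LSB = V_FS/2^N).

1.5248 V

LSB = 3.3 V / 2^24 = 0.20 µV.
V_out = 0 + 7752295 × 1.96695e-07 V = 1.52484 V.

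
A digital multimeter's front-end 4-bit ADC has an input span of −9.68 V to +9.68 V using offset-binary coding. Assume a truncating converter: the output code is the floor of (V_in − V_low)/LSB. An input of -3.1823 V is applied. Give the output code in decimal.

With 16 levels over 19.36 V, one step is 1.2100 V.
(V_in − V_low)/LSB = (-3.1823 − (−9.68)) / 1.21 = 5.370.
⌊·⌋(5.370) = 5.

code 5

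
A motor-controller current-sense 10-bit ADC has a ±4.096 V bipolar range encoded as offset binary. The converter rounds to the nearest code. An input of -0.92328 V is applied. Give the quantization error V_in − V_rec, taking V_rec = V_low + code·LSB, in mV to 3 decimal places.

LSB = 8.192/2^10 = 8.000 mV.
(-0.92328 − (−4.096))/0.008 = 396.5900; round gives code 397.
Reconstructed: -0.92 V.
Difference: -0.00328 V → -3.280 mV.

-3.280 mV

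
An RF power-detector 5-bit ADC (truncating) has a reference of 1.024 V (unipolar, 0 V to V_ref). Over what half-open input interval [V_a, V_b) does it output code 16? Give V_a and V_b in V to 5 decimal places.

[0.51200 V, 0.54400 V)

LSB = 1.024/2^5 = 32.000 mV.
V_a = V_low + 16·LSB = 0.512 V; V_b = V_low + 17·LSB = 0.544 V.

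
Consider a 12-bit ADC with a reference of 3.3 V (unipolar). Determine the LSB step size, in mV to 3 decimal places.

0.806 mV

Full-scale span = 3.3 V.
LSB = 3.3 / 2^12 = 3.3 / 4096 = 0.000805664 V = 0.806 mV.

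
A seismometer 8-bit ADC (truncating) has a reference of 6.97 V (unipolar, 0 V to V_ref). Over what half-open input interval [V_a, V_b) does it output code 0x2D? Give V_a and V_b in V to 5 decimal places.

LSB = 6.97/2^8 = 27.227 mV.
Code 0x2D = 45 decimal.
V_a = V_low + 45·LSB = 1.2252 V; V_b = V_low + 46·LSB = 1.25242 V.

[1.22520 V, 1.25242 V)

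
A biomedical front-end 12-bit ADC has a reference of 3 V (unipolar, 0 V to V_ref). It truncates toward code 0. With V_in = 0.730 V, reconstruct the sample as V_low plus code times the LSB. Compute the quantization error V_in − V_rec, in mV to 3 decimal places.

One LSB is 3 V / 4096 = 0.732 mV.
(V_in − V_low)/LSB = (0.730 − 0)/0.000732422 = 996.6933 → code 996 (floor).
Reconstructed: 0.72949219 V.
Difference: 0.000507813 V → 0.508 mV.

0.508 mV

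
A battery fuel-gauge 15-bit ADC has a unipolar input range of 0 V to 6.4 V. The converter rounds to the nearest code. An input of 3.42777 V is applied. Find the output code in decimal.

code 17550

With 32768 levels over 6.4 V, one step is 195.31 µV.
(V_in − V_low)/LSB = (3.42777 − 0) / 0.000195313 = 17550.182.
round(17550.182) = 17550.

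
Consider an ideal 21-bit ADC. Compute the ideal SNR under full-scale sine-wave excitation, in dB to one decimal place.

128.2 dB

SNR ≈ 6.02·N + 1.76 dB = 6.02·21 + 1.76 = 128.18 dB.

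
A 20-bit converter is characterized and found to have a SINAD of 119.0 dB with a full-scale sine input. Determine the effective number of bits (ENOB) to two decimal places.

19.48 bits

ENOB = (SINAD − 1.76) / 6.02 = (119.0 − 1.76)/6.02 = 19.475.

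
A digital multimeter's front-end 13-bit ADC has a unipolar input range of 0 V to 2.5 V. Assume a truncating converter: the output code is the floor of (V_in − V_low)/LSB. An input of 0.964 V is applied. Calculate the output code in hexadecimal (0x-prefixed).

code 0xC56 (decimal 3158)

With 8192 levels over 2.5 V, one step is 305.18 µV.
(0.964 − 0) / 0.000305176 = 3158.835 LSBs.
So the output code is 3158.
In hexadecimal (0x-prefixed): 0xC56.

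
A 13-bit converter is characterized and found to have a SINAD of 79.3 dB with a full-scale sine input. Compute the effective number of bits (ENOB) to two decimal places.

12.88 bits

ENOB = (SINAD − 1.76) / 6.02 = (79.3 − 1.76)/6.02 = 12.880.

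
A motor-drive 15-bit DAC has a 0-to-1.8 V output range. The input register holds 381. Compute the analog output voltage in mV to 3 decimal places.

20.929 mV

LSB = 1.8 V / 2^15 = 54.93 µV.
V_out = 0 + 381 × 5.49316e-05 V = 0.020929 V.
= 20.929 mV.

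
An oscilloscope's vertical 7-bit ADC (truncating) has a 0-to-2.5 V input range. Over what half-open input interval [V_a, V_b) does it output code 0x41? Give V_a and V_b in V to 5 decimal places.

LSB = 2.5/2^7 = 19.531 mV.
Code 0x41 = 65 decimal.
V_a = V_low + 65·LSB = 1.26953 V; V_b = V_low + 66·LSB = 1.28906 V.

[1.26953 V, 1.28906 V)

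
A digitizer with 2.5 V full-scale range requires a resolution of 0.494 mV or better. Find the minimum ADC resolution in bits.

Number of steps required ≥ 2.5 V / 0.494 mV = 5060.73.
Need 2^N ≥ 5060.73; 2^12 = 4096, 2^13 = 8192.
Minimum N = 13.

13 bits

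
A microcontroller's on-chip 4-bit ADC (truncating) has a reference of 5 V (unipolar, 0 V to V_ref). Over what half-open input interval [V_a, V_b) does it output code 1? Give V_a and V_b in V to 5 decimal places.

[0.31250 V, 0.62500 V)

LSB = 5/2^4 = 312.500 mV.
V_a = V_low + 1·LSB = 0.3125 V; V_b = V_low + 2·LSB = 0.625 V.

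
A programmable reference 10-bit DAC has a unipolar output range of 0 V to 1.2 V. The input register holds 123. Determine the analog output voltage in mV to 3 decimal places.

LSB = 1.2 V / 2^10 = 1.172 mV.
V_out = 0 + 123 × 0.00117187 V = 0.144141 V.
= 144.141 mV.

144.141 mV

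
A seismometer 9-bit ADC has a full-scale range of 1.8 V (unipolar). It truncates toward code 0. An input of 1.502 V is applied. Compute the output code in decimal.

code 427

LSB = 1.8 V / 512 = 3.516 mV.
(V_in − V_low)/LSB = (1.502 − 0) / 0.00351563 = 427.236.
Floor → code 427.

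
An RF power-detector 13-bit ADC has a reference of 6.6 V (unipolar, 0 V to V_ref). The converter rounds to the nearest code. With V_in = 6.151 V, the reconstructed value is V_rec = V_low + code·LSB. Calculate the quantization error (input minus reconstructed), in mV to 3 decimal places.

-0.245 mV

Step size: 6.6 V ÷ 2^13 = 0.806 mV.
(6.151 − 0)/0.000805664 = 7634.6958; round gives code 7635.
Code 7635 maps back to 0 + 7635×0.000805664 V = 6.1512451 V.
V_in − V_rec = -0.000245117 V = -0.245 mV.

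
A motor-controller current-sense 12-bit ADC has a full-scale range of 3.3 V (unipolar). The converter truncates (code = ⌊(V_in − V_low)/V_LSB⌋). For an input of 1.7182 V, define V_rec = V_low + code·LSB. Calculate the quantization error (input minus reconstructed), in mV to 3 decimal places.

0.524 mV

LSB = 3.3/2^12 = 0.806 mV.
(1.7182 − 0)/0.000805664 = 2132.6507; ⌊·⌋ gives code 2132.
V_rec = 0 + 2132·0.000805664 = 1.7176758 V.
V_in − V_rec = 0.000524219 V = 0.524 mV.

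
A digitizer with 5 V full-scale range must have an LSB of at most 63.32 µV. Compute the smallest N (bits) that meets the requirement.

17 bits

Number of steps required ≥ 5 V / 63.32 µV = 78963.99.
Need 2^N ≥ 78963.99; 2^16 = 65536, 2^17 = 131072.
Minimum N = 17.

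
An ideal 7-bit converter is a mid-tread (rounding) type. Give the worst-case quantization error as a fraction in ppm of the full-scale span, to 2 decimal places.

Rounding → worst-case error = ½ LSB = V_FS/2^8, so 1e+06/256 = 3906.25 ppm of full scale.

3906.25 ppm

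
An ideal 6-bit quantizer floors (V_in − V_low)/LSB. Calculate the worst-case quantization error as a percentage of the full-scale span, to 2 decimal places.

1.56 %

Truncating → worst-case error = 1 LSB = V_FS/2^6, so 100/64 = 1.5625 % of full scale.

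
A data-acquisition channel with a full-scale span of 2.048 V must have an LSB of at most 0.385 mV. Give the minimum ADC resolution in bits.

13 bits

Number of steps required ≥ 2.048 V / 0.385 mV = 5319.48.
Need 2^N ≥ 5319.48; 2^12 = 4096, 2^13 = 8192.
Minimum N = 13.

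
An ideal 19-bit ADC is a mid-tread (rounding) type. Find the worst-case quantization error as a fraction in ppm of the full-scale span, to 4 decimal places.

Rounding → worst-case error = ½ LSB = V_FS/2^20, so 1e+06/1048576 = 0.953674 ppm of full scale.

0.9537 ppm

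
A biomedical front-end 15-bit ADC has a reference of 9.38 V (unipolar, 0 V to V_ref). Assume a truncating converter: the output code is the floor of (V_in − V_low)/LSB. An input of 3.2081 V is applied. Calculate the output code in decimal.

With 32768 levels over 9.38 V, one step is 286.25 µV.
Input sits at 11207.145 steps above V_low.
Floor → code 11207.

code 11207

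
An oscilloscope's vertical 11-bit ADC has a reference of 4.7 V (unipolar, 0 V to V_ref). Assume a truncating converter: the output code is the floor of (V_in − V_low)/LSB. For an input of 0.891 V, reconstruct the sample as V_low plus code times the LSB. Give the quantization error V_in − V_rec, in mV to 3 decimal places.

0.570 mV

Step size: 4.7 V ÷ 2^11 = 2.295 mV.
(V_in − V_low)/LSB = (0.891 − 0)/0.00229492 = 388.2485 → code 388 (floor).
Code 388 maps back to 0 + 388×0.00229492 V = 0.89042969 V.
Error = 0.891 − 0.89042969 = 0.000570312 V = 0.570 mV.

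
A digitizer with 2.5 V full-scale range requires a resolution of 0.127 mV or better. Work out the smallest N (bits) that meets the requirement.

15 bits

Number of steps required ≥ 2.5 V / 0.127 mV = 19685.04.
Need 2^N ≥ 19685.04; 2^14 = 16384, 2^15 = 32768.
Minimum N = 15.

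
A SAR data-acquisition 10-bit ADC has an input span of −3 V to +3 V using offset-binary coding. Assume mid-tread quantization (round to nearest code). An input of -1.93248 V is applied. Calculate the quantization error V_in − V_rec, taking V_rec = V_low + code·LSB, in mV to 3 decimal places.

One LSB is 6 V / 1024 = 5.859 mV.
(-1.93248 − (−3))/0.00585938 = 182.1901; round gives code 182.
Code 182 maps back to (−3) + 182×0.00585938 V = -1.9335938 V.
Error = -1.93248 − (−1.9335938) = 0.00111375 V = 1.114 mV.

1.114 mV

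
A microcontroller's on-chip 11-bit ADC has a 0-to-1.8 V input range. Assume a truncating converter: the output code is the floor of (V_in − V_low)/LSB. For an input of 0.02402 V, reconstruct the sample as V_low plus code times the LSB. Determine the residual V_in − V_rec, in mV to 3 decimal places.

LSB = 1.8/2^11 = 0.879 mV.
Scaled input = 27.3294 LSBs, so code = 27.
V_rec = 0 + 27·0.000878906 = 0.023730469 V.
V_in − V_rec = 0.000289531 V = 0.290 mV.

0.290 mV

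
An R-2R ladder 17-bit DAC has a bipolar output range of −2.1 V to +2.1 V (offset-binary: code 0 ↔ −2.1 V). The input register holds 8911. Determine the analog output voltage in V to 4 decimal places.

LSB = 4.2 V / 2^17 = 32.04 µV.
V_out = (−2.1) + 8911 × 3.20435e-05 V = -1.81446 V.

-1.8145 V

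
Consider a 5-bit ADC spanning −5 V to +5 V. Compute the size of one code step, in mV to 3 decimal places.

312.500 mV

Full-scale span = 10 V.
LSB = 10 / 2^5 = 10 / 32 = 0.3125 V = 312.500 mV.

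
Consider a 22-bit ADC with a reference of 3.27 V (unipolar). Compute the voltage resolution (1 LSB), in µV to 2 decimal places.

0.78 µV

Full-scale span = 3.27 V.
LSB = 3.27 / 2^22 = 3.27 / 4194304 = 7.79629e-07 V = 0.78 µV.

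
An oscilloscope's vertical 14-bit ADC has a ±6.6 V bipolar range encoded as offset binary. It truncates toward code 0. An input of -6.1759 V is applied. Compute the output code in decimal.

Full-scale span = 13.2 V; LSB = 13.2/2^14 = 0.806 mV.
(-6.1759 − (−6.6)) / 0.000805664 = 526.398 LSBs.
Floor → code 526.

code 526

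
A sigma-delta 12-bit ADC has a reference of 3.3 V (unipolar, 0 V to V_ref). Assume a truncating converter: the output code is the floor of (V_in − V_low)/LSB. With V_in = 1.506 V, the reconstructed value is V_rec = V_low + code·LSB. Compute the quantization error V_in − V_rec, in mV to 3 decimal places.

0.214 mV

Step size: 3.3 V ÷ 2^12 = 0.806 mV.
(1.506 − 0)/0.000805664 = 1869.2655; ⌊·⌋ gives code 1869.
Code 1869 maps back to 0 + 1869×0.000805664 V = 1.5057861 V.
Difference: 0.000213867 V → 0.214 mV.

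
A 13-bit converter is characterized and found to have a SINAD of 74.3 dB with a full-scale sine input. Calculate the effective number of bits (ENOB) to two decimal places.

ENOB = (SINAD − 1.76) / 6.02 = (74.3 − 1.76)/6.02 = 12.050.

12.05 bits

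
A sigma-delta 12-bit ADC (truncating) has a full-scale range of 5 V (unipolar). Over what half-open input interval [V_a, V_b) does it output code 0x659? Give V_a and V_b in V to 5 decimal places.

LSB = 5/2^12 = 1.221 mV.
Code 0x659 = 1625 decimal.
V_a = V_low + 1625·LSB = 1.98364 V; V_b = V_low + 1626·LSB = 1.98486 V.

[1.98364 V, 1.98486 V)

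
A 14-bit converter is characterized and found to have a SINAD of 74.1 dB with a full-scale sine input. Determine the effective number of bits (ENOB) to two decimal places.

12.02 bits

ENOB = (SINAD − 1.76) / 6.02 = (74.1 − 1.76)/6.02 = 12.017.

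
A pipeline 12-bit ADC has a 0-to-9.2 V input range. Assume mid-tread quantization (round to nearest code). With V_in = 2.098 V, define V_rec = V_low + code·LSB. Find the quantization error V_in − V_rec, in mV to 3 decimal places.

0.148 mV

Step size: 9.2 V ÷ 2^12 = 2.246 mV.
Scaled input = 934.0661 LSBs, so code = 934.
V_rec = 0 + 934·0.00224609 = 2.0978516 V.
Difference: 0.000148437 V → 0.148 mV.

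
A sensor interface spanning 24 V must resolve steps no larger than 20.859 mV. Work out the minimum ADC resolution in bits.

11 bits

Number of steps required ≥ 24 V / 20.859 mV = 1150.58.
Need 2^N ≥ 1150.58; 2^10 = 1024, 2^11 = 2048.
Minimum N = 11.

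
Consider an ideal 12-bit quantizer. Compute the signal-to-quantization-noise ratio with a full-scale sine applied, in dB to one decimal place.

74.0 dB

SNR ≈ 6.02·N + 1.76 dB = 6.02·12 + 1.76 = 74.00 dB.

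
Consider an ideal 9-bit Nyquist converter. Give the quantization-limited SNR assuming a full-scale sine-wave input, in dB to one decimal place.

SNR ≈ 6.02·N + 1.76 dB = 6.02·9 + 1.76 = 55.94 dB.

55.9 dB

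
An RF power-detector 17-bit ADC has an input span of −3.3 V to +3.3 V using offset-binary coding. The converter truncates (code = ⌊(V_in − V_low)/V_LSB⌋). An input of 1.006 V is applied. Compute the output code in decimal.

code 85514

With 131072 levels over 6.6 V, one step is 50.35 µV.
(1.006 − (−3.3)) / 5.0354e-05 = 85514.550 LSBs.
So the output code is 85514.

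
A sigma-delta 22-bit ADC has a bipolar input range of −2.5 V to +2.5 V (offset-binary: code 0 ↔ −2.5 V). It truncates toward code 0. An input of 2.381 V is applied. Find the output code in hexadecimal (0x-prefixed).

code 0x3E7A0F (decimal 4094479)

With 4194304 levels over 5 V, one step is 1.19 µV.
Input sits at 4094479.565 steps above V_low.
So the output code is 4094479.
In hexadecimal (0x-prefixed): 0x3E7A0F.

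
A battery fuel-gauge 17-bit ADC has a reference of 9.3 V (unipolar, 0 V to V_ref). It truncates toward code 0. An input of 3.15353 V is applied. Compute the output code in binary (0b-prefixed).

code 0b1010110110011101 (decimal 44445)

With 131072 levels over 9.3 V, one step is 70.95 µV.
(V_in − V_low)/LSB = (3.15353 − 0) / 7.09534e-05 = 44445.106.
So the output code is 44445.
In binary (0b-prefixed): 0b1010110110011101.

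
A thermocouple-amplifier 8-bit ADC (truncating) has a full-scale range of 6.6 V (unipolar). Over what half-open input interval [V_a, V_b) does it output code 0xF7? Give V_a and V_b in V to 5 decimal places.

LSB = 6.6/2^8 = 25.781 mV.
Code 0xF7 = 247 decimal.
V_a = V_low + 247·LSB = 6.36797 V; V_b = V_low + 248·LSB = 6.39375 V.

[6.36797 V, 6.39375 V)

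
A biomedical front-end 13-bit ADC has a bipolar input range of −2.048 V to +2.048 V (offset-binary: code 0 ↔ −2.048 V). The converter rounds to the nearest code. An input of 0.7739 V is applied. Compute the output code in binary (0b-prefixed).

code 0b1011000001100 (decimal 5644)

Full-scale span = 4.096 V; LSB = 4.096/2^13 = 0.500 mV.
(V_in − V_low)/LSB = (0.7739 − (−2.048)) / 0.0005 = 5643.800.
Round → code 5644.
In binary (0b-prefixed): 0b1011000001100.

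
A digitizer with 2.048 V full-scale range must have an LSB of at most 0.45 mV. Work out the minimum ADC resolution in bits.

13 bits

Number of steps required ≥ 2.048 V / 0.45 mV = 4551.11.
Need 2^N ≥ 4551.11; 2^12 = 4096, 2^13 = 8192.
Minimum N = 13.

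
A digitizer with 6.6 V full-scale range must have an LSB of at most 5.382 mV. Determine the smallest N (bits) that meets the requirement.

Number of steps required ≥ 6.6 V / 5.382 mV = 1226.31.
Need 2^N ≥ 1226.31; 2^10 = 1024, 2^11 = 2048.
Minimum N = 11.

11 bits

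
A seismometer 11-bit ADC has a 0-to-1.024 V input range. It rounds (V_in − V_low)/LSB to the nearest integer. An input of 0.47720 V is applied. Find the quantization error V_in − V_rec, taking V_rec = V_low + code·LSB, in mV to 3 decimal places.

One LSB is 1.024 V / 2048 = 0.500 mV.
Scaled input = 954.4000 LSBs, so code = 954.
Code 954 maps back to 0 + 954×0.0005 V = 0.477 V.
V_in − V_rec = 0.0002 V = 0.200 mV.

0.200 mV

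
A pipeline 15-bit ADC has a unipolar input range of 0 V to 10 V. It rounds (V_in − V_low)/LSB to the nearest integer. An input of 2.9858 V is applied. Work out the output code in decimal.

code 9784

With 32768 levels over 10 V, one step is 305.18 µV.
(2.9858 − 0) / 0.000305176 = 9783.869 LSBs.
round(9783.869) = 9784.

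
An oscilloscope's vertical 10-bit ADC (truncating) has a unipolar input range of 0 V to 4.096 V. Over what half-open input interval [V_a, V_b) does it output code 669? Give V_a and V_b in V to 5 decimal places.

[2.67600 V, 2.68000 V)

LSB = 4.096/2^10 = 4.000 mV.
V_a = V_low + 669·LSB = 2.676 V; V_b = V_low + 670·LSB = 2.68 V.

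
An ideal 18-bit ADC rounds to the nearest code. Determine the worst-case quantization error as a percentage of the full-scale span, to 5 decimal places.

0.00019 %

Rounding → worst-case error = ½ LSB = V_FS/2^19, so 100/524288 = 0.000190735 % of full scale.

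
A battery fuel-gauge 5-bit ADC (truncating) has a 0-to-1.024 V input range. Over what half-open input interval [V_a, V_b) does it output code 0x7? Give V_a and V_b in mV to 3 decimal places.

LSB = 1.024/2^5 = 32.000 mV.
Code 0x7 = 7 decimal.
V_a = V_low + 7·LSB = 0.224 V; V_b = V_low + 8·LSB = 0.256 V.

[224.000 mV, 256.000 mV)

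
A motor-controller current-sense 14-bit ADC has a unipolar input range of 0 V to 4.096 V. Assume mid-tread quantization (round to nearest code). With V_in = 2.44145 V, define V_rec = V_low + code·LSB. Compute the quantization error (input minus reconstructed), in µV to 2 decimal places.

One LSB is 4.096 V / 16384 = 250.00 µV.
(V_in − V_low)/LSB = (2.44145 − 0)/0.00025 = 9765.8000 → code 9766 (round).
Code 9766 maps back to 0 + 9766×0.00025 V = 2.4415 V.
V_in − V_rec = -5e-05 V = -50.00 µV.

-50.00 µV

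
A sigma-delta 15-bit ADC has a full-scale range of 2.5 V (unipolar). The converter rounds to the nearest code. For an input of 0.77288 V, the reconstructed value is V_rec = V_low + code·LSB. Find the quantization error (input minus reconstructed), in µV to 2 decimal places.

One LSB is 2.5 V / 32768 = 76.29 µV.
(0.77288 − 0)/7.62939e-05 = 10130.2927; round gives code 10130.
V_rec = 0 + 10130·7.62939e-05 = 0.77285767 V.
Difference: 2.2334e-05 V → 22.33 µV.

22.33 µV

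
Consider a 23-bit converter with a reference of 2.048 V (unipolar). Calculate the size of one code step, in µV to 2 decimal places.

0.24 µV

Full-scale span = 2.048 V.
LSB = 2.048 / 2^23 = 2.048 / 8388608 = 2.44141e-07 V = 0.24 µV.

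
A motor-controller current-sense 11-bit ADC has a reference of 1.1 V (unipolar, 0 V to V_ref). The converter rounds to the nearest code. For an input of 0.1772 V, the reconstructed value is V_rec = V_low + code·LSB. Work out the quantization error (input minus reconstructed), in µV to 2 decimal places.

-46.09 µV

LSB = 1.1/2^11 = 0.537 mV.
(0.1772 − 0)/0.000537109 = 329.9142; round gives code 330.
Code 330 maps back to 0 + 330×0.000537109 V = 0.17724609 V.
V_in − V_rec = -4.60937e-05 V = -46.09 µV.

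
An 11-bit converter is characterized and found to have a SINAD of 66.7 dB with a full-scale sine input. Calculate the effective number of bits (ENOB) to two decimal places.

ENOB = (SINAD − 1.76) / 6.02 = (66.7 − 1.76)/6.02 = 10.787.

10.79 bits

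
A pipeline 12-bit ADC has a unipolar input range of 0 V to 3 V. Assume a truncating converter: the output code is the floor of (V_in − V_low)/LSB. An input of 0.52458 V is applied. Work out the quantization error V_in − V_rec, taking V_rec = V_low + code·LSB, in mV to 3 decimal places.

0.166 mV

LSB = 3/2^12 = 0.732 mV.
(0.52458 − 0)/0.000732422 = 716.2266; ⌊·⌋ gives code 716.
Reconstructed: 0.52441406 V.
Error = 0.52458 − 0.52441406 = 0.000165937 V = 0.166 mV.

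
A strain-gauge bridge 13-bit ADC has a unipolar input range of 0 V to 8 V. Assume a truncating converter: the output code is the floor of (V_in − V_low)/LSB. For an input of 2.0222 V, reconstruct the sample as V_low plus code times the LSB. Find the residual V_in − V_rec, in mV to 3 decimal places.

0.716 mV

Step size: 8 V ÷ 2^13 = 0.977 mV.
(2.0222 − 0)/0.000976562 = 2070.7328; ⌊·⌋ gives code 2070.
Code 2070 maps back to 0 + 2070×0.000976562 V = 2.0214844 V.
V_in − V_rec = 0.000715625 V = 0.716 mV.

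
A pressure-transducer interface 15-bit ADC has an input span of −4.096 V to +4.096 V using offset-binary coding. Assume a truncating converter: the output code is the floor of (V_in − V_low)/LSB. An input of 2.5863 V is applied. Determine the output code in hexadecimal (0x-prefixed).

code 0x6869 (decimal 26729)

Full-scale span = 8.192 V; LSB = 8.192/2^15 = 250.00 µV.
(2.5863 − (−4.096)) / 0.00025 = 26729.200 LSBs.
⌊·⌋(26729.200) = 26729.
In hexadecimal (0x-prefixed): 0x6869.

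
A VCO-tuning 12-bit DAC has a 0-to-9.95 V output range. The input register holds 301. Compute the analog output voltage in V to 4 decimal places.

0.7312 V

LSB = 9.95 V / 2^12 = 2.429 mV.
V_out = 0 + 301 × 0.0024292 V = 0.731189 V.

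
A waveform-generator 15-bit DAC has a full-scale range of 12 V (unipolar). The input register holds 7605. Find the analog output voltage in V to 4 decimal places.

2.7850 V

LSB = 12 V / 2^15 = 366.21 µV.
V_out = 0 + 7605 × 0.000366211 V = 2.78503 V.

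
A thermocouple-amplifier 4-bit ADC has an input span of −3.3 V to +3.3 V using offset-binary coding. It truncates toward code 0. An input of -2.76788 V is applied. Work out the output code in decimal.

code 1

With 16 levels over 6.6 V, one step is 412.500 mV.
(V_in − V_low)/LSB = (-2.76788 − (−3.3)) / 0.4125 = 1.290.
So the output code is 1.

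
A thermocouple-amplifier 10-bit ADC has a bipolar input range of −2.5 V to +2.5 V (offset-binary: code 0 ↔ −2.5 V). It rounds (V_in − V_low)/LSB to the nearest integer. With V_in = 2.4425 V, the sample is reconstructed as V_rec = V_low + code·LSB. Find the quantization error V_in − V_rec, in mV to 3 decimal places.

1.094 mV

LSB = 5/2^10 = 4.883 mV.
Scaled input = 1012.2240 LSBs, so code = 1012.
Code 1012 maps back to (−2.5) + 1012×0.00488281 V = 2.4414062 V.
Error = 2.4425 − 2.4414062 = 0.00109375 V = 1.094 mV.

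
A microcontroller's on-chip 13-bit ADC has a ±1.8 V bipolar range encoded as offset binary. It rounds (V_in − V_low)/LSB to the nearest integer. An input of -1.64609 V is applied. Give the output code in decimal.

code 350

With 8192 levels over 3.6 V, one step is 439.45 µV.
(V_in − V_low)/LSB = (-1.64609 − (−1.8)) / 0.000439453 = 350.231.
Round → code 350.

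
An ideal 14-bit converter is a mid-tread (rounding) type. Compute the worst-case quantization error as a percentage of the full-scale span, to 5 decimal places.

Rounding → worst-case error = ½ LSB = V_FS/2^15, so 100/32768 = 0.00305176 % of full scale.

0.00305 %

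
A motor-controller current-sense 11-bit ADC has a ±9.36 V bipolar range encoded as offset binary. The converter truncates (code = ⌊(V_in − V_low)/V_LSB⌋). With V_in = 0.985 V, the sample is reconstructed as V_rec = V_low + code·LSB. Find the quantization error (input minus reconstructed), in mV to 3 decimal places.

6.953 mV

Step size: 18.72 V ÷ 2^11 = 9.141 mV.
(V_in − V_low)/LSB = (0.985 − (−9.36))/0.00914062 = 1131.7607 → code 1131 (floor).
Code 1131 maps back to (−9.36) + 1131×0.00914062 V = 0.97804687 V.
Error = 0.985 − 0.97804687 = 0.00695313 V = 6.953 mV.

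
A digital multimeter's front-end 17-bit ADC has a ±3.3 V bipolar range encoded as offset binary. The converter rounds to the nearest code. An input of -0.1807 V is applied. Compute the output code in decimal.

code 61947

LSB = 6.6 V / 131072 = 50.35 µV.
Input sits at 61947.408 steps above V_low.
Round → code 61947.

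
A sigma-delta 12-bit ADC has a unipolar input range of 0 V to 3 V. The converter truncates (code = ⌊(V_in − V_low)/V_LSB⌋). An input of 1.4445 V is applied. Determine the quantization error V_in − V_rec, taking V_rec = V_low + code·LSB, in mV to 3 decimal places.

0.164 mV

One LSB is 3 V / 4096 = 0.732 mV.
Scaled input = 1972.2240 LSBs, so code = 1972.
V_rec = 0 + 1972·0.000732422 = 1.4443359 V.
V_in − V_rec = 0.000164063 V = 0.164 mV.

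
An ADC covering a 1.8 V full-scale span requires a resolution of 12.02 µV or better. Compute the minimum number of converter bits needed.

18 bits

Number of steps required ≥ 1.8 V / 12.02 µV = 149750.42.
Need 2^N ≥ 149750.42; 2^17 = 131072, 2^18 = 262144.
Minimum N = 18.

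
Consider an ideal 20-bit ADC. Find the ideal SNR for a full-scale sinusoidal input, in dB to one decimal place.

SNR ≈ 6.02·N + 1.76 dB = 6.02·20 + 1.76 = 122.16 dB.

122.2 dB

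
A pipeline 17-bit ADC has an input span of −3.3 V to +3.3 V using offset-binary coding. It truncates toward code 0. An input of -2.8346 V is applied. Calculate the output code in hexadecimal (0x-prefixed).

With 131072 levels over 6.6 V, one step is 50.35 µV.
(-2.8346 − (−3.3)) / 5.0354e-05 = 9242.562 LSBs.
So the output code is 9242.
In hexadecimal (0x-prefixed): 0x241A.

code 0x241A (decimal 9242)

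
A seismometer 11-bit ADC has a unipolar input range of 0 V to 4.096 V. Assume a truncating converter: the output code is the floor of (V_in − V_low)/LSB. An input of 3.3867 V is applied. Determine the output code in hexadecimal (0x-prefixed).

code 0x69D (decimal 1693)

With 2048 levels over 4.096 V, one step is 2.000 mV.
(3.3867 − 0) / 0.002 = 1693.350 LSBs.
Floor → code 1693.
In hexadecimal (0x-prefixed): 0x69D.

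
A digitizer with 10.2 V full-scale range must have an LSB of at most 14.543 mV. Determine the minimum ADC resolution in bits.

Number of steps required ≥ 10.2 V / 14.543 mV = 701.37.
Need 2^N ≥ 701.37; 2^9 = 512, 2^10 = 1024.
Minimum N = 10.

10 bits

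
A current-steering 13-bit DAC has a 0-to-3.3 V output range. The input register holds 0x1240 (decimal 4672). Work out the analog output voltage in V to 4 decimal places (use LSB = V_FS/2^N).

LSB = 3.3 V / 2^13 = 402.83 µV.
Code 0x1240 = 4672 decimal.
V_out = 0 + 4672 × 0.000402832 V = 1.88203 V.

1.8820 V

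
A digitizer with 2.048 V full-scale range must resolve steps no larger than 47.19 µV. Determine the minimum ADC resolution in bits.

16 bits

Number of steps required ≥ 2.048 V / 47.19 µV = 43399.03.
Need 2^N ≥ 43399.03; 2^15 = 32768, 2^16 = 65536.
Minimum N = 16.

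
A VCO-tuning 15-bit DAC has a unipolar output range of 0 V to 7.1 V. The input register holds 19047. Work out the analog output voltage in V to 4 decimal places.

LSB = 7.1 V / 2^15 = 216.67 µV.
V_out = 0 + 19047 × 0.000216675 V = 4.12701 V.

4.1270 V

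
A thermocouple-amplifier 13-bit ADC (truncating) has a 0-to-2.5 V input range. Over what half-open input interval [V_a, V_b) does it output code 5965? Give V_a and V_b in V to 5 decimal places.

[1.82037 V, 1.82068 V)

LSB = 2.5/2^13 = 305.18 µV.
V_a = V_low + 5965·LSB = 1.82037 V; V_b = V_low + 5966·LSB = 1.82068 V.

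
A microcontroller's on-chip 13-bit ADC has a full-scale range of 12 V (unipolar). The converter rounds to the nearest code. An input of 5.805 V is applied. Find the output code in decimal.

LSB = 12 V / 8192 = 1.465 mV.
(5.805 − 0) / 0.00146484 = 3962.880 LSBs.
round(3962.880) = 3963.

code 3963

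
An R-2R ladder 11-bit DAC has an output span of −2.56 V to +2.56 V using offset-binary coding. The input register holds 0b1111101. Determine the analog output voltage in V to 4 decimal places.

LSB = 5.12 V / 2^11 = 2.500 mV.
Code 0b1111101 = 125 decimal.
V_out = (−2.56) + 125 × 0.0025 V = -2.2475 V.

-2.2475 V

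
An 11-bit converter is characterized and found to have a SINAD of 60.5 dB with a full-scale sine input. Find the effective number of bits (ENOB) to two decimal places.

9.76 bits

ENOB = (SINAD − 1.76) / 6.02 = (60.5 − 1.76)/6.02 = 9.757.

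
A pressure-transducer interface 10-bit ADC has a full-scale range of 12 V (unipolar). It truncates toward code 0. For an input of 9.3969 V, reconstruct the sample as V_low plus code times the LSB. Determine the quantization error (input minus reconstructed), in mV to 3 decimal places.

10.181 mV

LSB = 12/2^10 = 11.719 mV.
(V_in − V_low)/LSB = (9.3969 − 0)/0.0117188 = 801.8688 → code 801 (floor).
Reconstructed: 9.3867188 V.
V_in − V_rec = 0.0101812 V = 10.181 mV.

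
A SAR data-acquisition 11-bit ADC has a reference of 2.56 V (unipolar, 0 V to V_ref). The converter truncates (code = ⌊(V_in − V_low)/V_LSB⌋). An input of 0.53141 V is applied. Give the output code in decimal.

LSB = 2.56 V / 2048 = 1.250 mV.
Input sits at 425.128 steps above V_low.
Floor → code 425.

code 425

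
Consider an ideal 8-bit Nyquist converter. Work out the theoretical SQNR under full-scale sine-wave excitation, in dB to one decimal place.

SNR ≈ 6.02·N + 1.76 dB = 6.02·8 + 1.76 = 49.92 dB.

49.9 dB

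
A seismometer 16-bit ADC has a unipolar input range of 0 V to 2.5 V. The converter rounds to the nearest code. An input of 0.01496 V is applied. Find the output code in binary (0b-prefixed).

With 65536 levels over 2.5 V, one step is 38.15 µV.
(V_in − V_low)/LSB = (0.01496 − 0) / 3.8147e-05 = 392.167.
Round → code 392.
In binary (0b-prefixed): 0b110001000.

code 0b110001000 (decimal 392)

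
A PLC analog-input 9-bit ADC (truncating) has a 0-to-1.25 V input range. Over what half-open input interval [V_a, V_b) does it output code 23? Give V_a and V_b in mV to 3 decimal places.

[56.152 mV, 58.594 mV)

LSB = 1.25/2^9 = 2.441 mV.
V_a = V_low + 23·LSB = 0.0561523 V; V_b = V_low + 24·LSB = 0.0585938 V.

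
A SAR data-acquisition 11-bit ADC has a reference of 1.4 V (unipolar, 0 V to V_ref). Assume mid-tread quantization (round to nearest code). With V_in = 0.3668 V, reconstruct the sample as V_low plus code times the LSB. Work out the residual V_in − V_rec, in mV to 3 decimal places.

-0.290 mV

One LSB is 1.4 V / 2048 = 0.684 mV.
(V_in − V_low)/LSB = (0.3668 − 0)/0.000683594 = 536.5760 → code 537 (round).
V_rec = 0 + 537·0.000683594 = 0.36708984 V.
Error = 0.3668 − 0.36708984 = -0.000289844 V = -0.290 mV.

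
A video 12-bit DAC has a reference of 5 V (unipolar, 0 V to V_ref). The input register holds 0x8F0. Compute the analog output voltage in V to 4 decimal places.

LSB = 5 V / 2^12 = 1.221 mV.
Code 0x8F0 = 2288 decimal.
V_out = 0 + 2288 × 0.0012207 V = 2.79297 V.

2.7930 V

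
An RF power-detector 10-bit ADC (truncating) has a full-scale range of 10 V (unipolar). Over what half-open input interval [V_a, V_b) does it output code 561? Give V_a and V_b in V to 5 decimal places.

LSB = 10/2^10 = 9.766 mV.
V_a = V_low + 561·LSB = 5.47852 V; V_b = V_low + 562·LSB = 5.48828 V.

[5.47852 V, 5.48828 V)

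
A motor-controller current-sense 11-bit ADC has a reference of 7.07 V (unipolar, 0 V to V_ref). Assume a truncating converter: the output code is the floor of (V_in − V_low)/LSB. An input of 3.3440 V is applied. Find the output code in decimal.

code 968

With 2048 levels over 7.07 V, one step is 3.452 mV.
(3.3440 − 0) / 0.00345215 = 968.672 LSBs.
Floor → code 968.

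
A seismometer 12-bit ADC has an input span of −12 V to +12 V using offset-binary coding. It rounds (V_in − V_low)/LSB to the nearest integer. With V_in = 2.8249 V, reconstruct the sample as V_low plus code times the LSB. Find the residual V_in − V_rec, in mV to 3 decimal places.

LSB = 24/2^12 = 5.859 mV.
Scaled input = 2530.1163 LSBs, so code = 2530.
V_rec = (−12) + 2530·0.00585938 = 2.8242188 V.
Difference: 0.00068125 V → 0.681 mV.

0.681 mV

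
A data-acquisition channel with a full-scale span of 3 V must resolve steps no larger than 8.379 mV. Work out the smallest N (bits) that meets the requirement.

9 bits

Number of steps required ≥ 3 V / 8.379 mV = 358.04.
Need 2^N ≥ 358.04; 2^8 = 256, 2^9 = 512.
Minimum N = 9.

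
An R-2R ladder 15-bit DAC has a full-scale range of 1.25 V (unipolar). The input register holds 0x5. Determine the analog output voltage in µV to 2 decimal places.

190.73 µV

LSB = 1.25 V / 2^15 = 38.15 µV.
Code 0x5 = 5 decimal.
V_out = 0 + 5 × 3.8147e-05 V = 0.000190735 V.
= 190.73 µV.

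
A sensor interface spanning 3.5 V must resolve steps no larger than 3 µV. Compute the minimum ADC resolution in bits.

21 bits

Number of steps required ≥ 3.5 V / 3 µV = 1166666.67.
Need 2^N ≥ 1166666.67; 2^20 = 1048576, 2^21 = 2097152.
Minimum N = 21.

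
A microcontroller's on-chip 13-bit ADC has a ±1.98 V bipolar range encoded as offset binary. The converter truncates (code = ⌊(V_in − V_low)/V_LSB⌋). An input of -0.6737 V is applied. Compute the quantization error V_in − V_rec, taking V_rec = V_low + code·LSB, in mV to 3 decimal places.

LSB = 3.96/2^13 = 483.40 µV.
(V_in − V_low)/LSB = (-0.6737 − (−1.98))/0.000483398 = 2702.3257 → code 2702 (floor).
Reconstructed: -0.67385742 V.
V_in − V_rec = 0.000157422 V = 0.157 mV.

0.157 mV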